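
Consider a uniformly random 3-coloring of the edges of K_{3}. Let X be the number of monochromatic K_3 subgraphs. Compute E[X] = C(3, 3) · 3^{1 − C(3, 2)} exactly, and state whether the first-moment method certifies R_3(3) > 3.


E[X] = C(3, 3) · 3^{1 − 3} = 1 · 3^{−2} = 1/9.
As a reduced fraction: E[X] = 1/9 ≈ 0.111111.
Is E[X] < 1? YES.
Since E[X] < 1, there exists a 3-coloring of K_{3} with no monochromatic K_3; hence R_3(3) > 3.

E[X] = 1/9 ≈ 0.111111; E[X] < 1, so R_3(3) > 3.


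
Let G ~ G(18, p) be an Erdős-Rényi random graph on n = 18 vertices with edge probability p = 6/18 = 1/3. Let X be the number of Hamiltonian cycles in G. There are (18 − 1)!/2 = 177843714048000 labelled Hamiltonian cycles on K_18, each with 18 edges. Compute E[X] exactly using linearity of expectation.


K_18 has (18 − 1)!/2 = 177843714048000 labelled Hamiltonian cycles.
For each such Hamiltonian cycle H, let X_H = 1 if all 18 edges of H are present in G. Then P[X_H = 1] = p^{18} = (1/3)^{18} = 1/387420489.
By linearity: E[X] = Σ_H E[X_H] = 177843714048000 · p^{18} = 177843714048000 · 1/387420489 = 243955712000/531441.
Numerically: E[X] ≈ 4.5905e+05.

E[X] = 177843714048000 · (1/3)^{18} = 243955712000/531441 ≈ 4.5905e+05.


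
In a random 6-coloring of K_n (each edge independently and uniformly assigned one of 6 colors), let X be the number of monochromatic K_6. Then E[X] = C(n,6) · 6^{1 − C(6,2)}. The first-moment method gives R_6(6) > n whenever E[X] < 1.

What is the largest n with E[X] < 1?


We need C(n, 6) · 6^{1 − 15} < 1, i.e. C(n, 6) < 6^{15 − 1} = 78364164096.
Check values of n near the boundary:
  n = 195: C(195, 6) = 70656049360; 70656049360 < 78364164096? YES
  n = 196: C(196, 6) = 72887293024; 72887293024 < 78364164096? YES
  n = 197: C(197, 6) = 75176946208; 75176946208 < 78364164096? YES
  n = 198: C(198, 6) = 77526225777; 77526225777 < 78364164096? YES
  n = 199: C(199, 6) = 79936367511; 79936367511 < 78364164096? NO
  n = 200: C(200, 6) = 82408626300; 82408626300 < 78364164096? NO
The largest n with C(n, 6) < 78364164096 is n = 198 (where E[X] = 25842075259/26121388032 ≈ 0.9893071). Hence R_6(6) > 198, i.e. R_6(6) ≥ 199.

Largest n = 198; hence R_6(6) > 198.


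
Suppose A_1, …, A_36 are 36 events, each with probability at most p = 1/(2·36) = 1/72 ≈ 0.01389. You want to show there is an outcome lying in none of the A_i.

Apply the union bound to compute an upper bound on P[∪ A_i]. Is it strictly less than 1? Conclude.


Union bound: P[∪_{i=1}^{36} A_i] ≤ Σ_i P[A_i] ≤ 36·p = 36·(1/72) = 1/2.
Numerically: 1/2 ≈ 0.50000.
Is 1/2 < 1? YES.
Since P[∪ A_i] ≤ 1/2 < 1, the complement has P[∩ A_i^c] ≥ 1 − 1/2 = 1/2 > 0, so some outcome avoids every A_i.

36·p = 1/2 ≈ 0.50000; existence CERTIFIED by the union bound.


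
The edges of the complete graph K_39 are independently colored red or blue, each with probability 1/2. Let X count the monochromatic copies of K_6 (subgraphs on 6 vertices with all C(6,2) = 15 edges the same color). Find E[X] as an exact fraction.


Let X = Σ_S X_S over the C(39, 6) = 3262623 subsets S of size 6, where X_S = 1 if the K_6 on S is monochromatic.
For a fixed S, the K_6 on S has C(6, 2) = 15 edges. P[all 15 edges red] = (1/2)^15, and likewise for blue, so P[monochromatic] = 2·(1/2)^15 = 2^{1 − 15} = 1/16384.
By linearity: E[X] = C(39, 6) · 2^{1 − 15} = 3262623 · 1/16384 = 3262623/16384.
Numerically: E[X] ≈ 199.135.

E[X] = C(39,6)·2^(1−C(6,2)) = 3262623/16384 ≈ 199.135.


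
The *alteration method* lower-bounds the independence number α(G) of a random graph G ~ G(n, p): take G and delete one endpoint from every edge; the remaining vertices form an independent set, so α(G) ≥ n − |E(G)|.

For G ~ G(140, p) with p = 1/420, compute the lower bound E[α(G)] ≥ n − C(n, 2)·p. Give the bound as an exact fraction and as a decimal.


E[|E(G)|] = C(140, 2)·p = 9730 · (1/420) = 139/6.
E[α(G)] ≥ n − E[|E(G)|] = 140 − 139/6 = 701/6.
Numerically: ≈ 116.8333.
(This is only a lower bound; the true E[α(G)] may be larger.)

E[α(G)] ≥ 701/6 ≈ 116.8333.


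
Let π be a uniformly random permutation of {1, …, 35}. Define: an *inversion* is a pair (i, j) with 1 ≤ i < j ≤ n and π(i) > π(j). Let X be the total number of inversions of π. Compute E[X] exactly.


Write X = Σ X_I over the C(35, 2) = 595 pairs i < j, with X_I the indicator of one inversion.
There are 595 indicators.
For each fixed pair i < j, the values π(i) and π(j) are two distinct elements of {1, …, 35} in uniformly random order; by symmetry P[π(i) > π(j)] = 1/2.
By linearity: E[X] = 595 · (1/2) = C(35, 2) · (1/2) = 595/2 = 595/2 ≈ 297.50000.

E[X] = 595/2 = 297.50000.


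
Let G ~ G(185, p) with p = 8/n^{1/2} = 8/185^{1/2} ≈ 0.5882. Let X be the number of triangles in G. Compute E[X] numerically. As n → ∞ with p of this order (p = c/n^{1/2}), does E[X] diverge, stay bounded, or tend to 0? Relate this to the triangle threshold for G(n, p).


Number of potential triangles: C(185, 3) = 1038220.
Each occurs with probability p³ ≈ (0.5882)³ ≈ 2.034756e-01.
By linearity: E[X] = C(185, 3)·p³ ≈ 1038220 · 2.034756e-01 ≈ 211252.4523.
Since α = 1/2 < 1, p = c/n^{1/2} ≫ 1/n is above the triangle threshold p ~ 1/n. Asymptotically E[X] ~ (c³/6)·n^{3(1−α)} = (8³/6)·n^{1.5} → ∞; triangles are abundant w.h.p.

E[X] ≈ 211252.4523; in regime p = Θ(1/n^{1/2}) E[X] diverges (above the triangle threshold p ~ 1/n).


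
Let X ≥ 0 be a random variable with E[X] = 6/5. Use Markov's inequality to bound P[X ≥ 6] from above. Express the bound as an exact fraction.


μ = E[X] = 6/5, a = 6.
Markov: P[X ≥ 6] ≤ μ/a = (6/5)/6 = 1/5.
Numerically: ≈ 0.2000.
(Since a = 6 > μ = 1.2000, the bound 1/5 is < 1 and informative.)

P[X ≥ 6] ≤ 1/5 ≈ 0.2000.


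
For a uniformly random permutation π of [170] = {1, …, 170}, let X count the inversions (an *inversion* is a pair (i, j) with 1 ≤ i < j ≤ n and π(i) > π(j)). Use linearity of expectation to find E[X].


Write X = Σ X_I over the C(170, 2) = 14365 pairs i < j, with X_I the indicator of one inversion.
There are 14365 indicators.
For each fixed pair i < j, the values π(i) and π(j) are two distinct elements of {1, …, 170} in uniformly random order; by symmetry P[π(i) > π(j)] = 1/2.
By linearity: E[X] = 14365 · (1/2) = C(170, 2) · (1/2) = 14365/2 = 14365/2 ≈ 7182.5000.

E[X] = 14365/2 = 7182.5000.


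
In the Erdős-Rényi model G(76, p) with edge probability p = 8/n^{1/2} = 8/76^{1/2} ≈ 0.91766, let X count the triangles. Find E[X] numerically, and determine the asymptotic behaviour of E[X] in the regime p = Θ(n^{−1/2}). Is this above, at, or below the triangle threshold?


Number of potential triangles: C(76, 3) = 70300.
Each occurs with probability p³ ≈ (0.91766)³ ≈ 7.7276879e-01.
By linearity: E[X] = C(76, 3)·p³ ≈ 70300 · 7.7276879e-01 ≈ 54325.64578.
Since α = 1/2 < 1, p = c/n^{1/2} ≫ 1/n is above the triangle threshold p ~ 1/n. Asymptotically E[X] ~ (c³/6)·n^{3(1−α)} = (8³/6)·n^{1.5} → ∞; triangles are abundant w.h.p.

E[X] ≈ 54325.64578; in regime p = Θ(1/n^{1/2}) E[X] diverges (above the triangle threshold p ~ 1/n).


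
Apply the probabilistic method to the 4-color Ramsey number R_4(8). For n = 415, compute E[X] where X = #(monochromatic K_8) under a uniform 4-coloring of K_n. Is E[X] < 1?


E[X] = C(415, 8) · 4^{1 − 28} = 20388455694719685 · 4^{−27} = 20388455694719685/18014398509481984.
As a reduced fraction: E[X] = 20388455694719685/18014398509481984 ≈ 1.1318.
Is E[X] < 1? NO.
Since E[X] ≥ 1, the first-moment bound is inconclusive at n = 415; it does NOT by itself certify R_4(8) > 415.

E[X] = 20388455694719685/18014398509481984 ≈ 1.1318; E[X] ≥ 1; first-moment method inconclusive here.


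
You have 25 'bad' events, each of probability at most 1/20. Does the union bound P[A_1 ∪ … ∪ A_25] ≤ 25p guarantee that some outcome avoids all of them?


Union bound: P[∪_{i=1}^{25} A_i] ≤ Σ_i P[A_i] ≤ 25·p = 25·(1/20) = 5/4.
Numerically: 5/4 ≈ 1.250.
Is 5/4 < 1? NO.
Since the bound 5/4 is ≥ 1, the union bound is uninformative here; it does NOT by itself certify existence.

25·p = 5/4 ≈ 1.250; existence NOT certified by the union bound.


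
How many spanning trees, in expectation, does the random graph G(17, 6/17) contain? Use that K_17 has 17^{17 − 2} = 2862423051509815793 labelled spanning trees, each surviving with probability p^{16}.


K_17 has 17^{17 − 2} = 2862423051509815793 labelled spanning trees.
For each such spanning tree H, let X_H = 1 if all 16 edges of H are present in G. Then P[X_H = 1] = p^{16} = (6/17)^{16} = 2821109907456/48661191875666868481.
Summing the indicators: E[X] = Σ_H E[X_H] = 2862423051509815793 · p^{16} = 2862423051509815793 · 2821109907456/48661191875666868481 = 2821109907456/17.
Numerically: E[X] ≈ 1.65948e+11.

E[X] = 2862423051509815793 · (6/17)^{16} = 2821109907456/17 ≈ 1.65948e+11.


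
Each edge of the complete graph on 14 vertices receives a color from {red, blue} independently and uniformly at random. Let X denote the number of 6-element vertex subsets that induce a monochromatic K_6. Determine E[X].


Let X = Σ_S X_S over the C(14, 6) = 3003 subsets S of size 6, where X_S = 1 if the K_6 on S is monochromatic.
For a fixed S, the K_6 on S has C(6, 2) = 15 edges. P[all 15 edges red] = (1/2)^15, and likewise for blue, so P[monochromatic] = 2·(1/2)^15 = 2^{1 − 15} = 1/16384.
By linearity of expectation: E[X] = C(14, 6) · 2^{1 − 15} = 3003 · 1/16384 = 3003/16384.
Numerically: E[X] ≈ 0.18329.

E[X] = C(14,6)·2^(1−C(6,2)) = 3003/16384 ≈ 0.18329.


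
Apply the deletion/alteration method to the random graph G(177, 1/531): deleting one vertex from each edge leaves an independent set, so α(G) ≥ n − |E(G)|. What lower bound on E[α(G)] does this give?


E[|E(G)|] = C(177, 2)·p = 15576 · (1/531) = 88/3.
E[α(G)] ≥ n − E[|E(G)|] = 177 − 88/3 = 443/3.
Numerically: ≈ 147.667.
(This is only a lower bound; the true E[α(G)] may be larger.)

E[α(G)] ≥ 443/3 ≈ 147.667.


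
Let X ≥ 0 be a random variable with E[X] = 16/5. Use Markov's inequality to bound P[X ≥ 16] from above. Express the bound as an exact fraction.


μ = E[X] = 16/5, a = 16.
Markov: P[X ≥ 16] ≤ μ/a = (16/5)/16 = 1/5.
Numerically: ≈ 0.200.
(Since a = 16 > μ = 3.200, the bound 1/5 is < 1 and informative.)

P[X ≥ 16] ≤ 1/5 ≈ 0.200.


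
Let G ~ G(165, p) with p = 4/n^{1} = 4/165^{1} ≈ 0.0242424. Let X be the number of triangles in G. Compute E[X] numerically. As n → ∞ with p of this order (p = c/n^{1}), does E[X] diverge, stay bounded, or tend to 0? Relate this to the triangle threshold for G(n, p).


Number of potential triangles: C(165, 3) = 735130.
Each occurs with probability p³ ≈ (0.0242424)³ ≈ 1.42471547e-05.
By linearity: E[X] = C(165, 3)·p³ ≈ 735130 · 1.42471547e-05 ≈ 10.473511.
Here α = 1, so p = 4/n is exactly at the triangle threshold p ~ 1/n. Asymptotically E[X] → c³/6 = 4³/6 = 32/3 ≈ 10.666667, a bounded constant. In this regime the triangle count is asymptotically Poisson(c³/6).

E[X] ≈ 10.473511; in regime p = Θ(1/n^{1}) E[X] stays bounded (at the triangle threshold p ~ 1/n).


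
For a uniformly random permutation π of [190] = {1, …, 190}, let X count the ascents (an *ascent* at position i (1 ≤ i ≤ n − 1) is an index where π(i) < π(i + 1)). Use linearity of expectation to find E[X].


Write X = Σ X_I over i = 1, …, 189, with X_I the indicator of one ascent.
There are 189 indicators.
For each fixed i, the pair (π(i), π(i+1)) is a uniformly random ordered pair of distinct values from {1, …, 190}; by symmetry P[π(i) < π(i+1)] = 1/2.
By linearity: E[X] = 189 · (1/2) = (190 − 1) · (1/2) = 189/2 ≈ 94.500.

E[X] = 189/2 = 94.500.


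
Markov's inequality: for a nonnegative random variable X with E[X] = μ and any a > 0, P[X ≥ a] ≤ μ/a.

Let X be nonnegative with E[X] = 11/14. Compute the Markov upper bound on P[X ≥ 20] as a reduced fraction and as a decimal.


μ = E[X] = 11/14, a = 20.
Markov: P[X ≥ 20] ≤ μ/a = (11/14)/20 = 11/280.
Numerically: ≈ 0.039286.
(Since a = 20 > μ = 0.785714, the bound 11/280 is < 1 and informative.)

P[X ≥ 20] ≤ 11/280 ≈ 0.039286.


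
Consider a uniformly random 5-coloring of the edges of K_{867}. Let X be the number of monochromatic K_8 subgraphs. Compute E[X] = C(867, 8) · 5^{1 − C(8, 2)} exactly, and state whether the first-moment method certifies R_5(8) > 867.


E[X] = C(867, 8) · 5^{1 − 28} = 7665949963452117060 · 5^{−27} = 7665949963452117060/7450580596923828125.
As a reduced fraction: E[X] = 1533189992690423412/1490116119384765625 ≈ 1.0289064.
Is E[X] < 1? NO.
Since E[X] ≥ 1, the first-moment bound is inconclusive at n = 867; it does NOT by itself certify R_5(8) > 867.

E[X] = 1533189992690423412/1490116119384765625 ≈ 1.0289064; E[X] ≥ 1; first-moment method inconclusive here.


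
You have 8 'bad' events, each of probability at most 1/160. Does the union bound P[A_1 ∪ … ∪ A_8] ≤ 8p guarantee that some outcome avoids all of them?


Union bound: P[∪_{i=1}^{8} A_i] ≤ Σ_i P[A_i] ≤ 8·p = 8·(1/160) = 1/20.
Numerically: 1/20 ≈ 0.050000.
Is 1/20 < 1? YES.
Since P[∪ A_i] ≤ 1/20 < 1, the complement has P[∩ A_i^c] ≥ 1 − 1/20 = 19/20 > 0, so some outcome avoids every A_i.

8·p = 1/20 ≈ 0.050000; existence CERTIFIED by the union bound.


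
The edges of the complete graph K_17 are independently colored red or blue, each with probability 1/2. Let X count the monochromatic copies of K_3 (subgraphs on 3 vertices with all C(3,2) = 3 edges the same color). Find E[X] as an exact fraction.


Let X = Σ_S X_S over the C(17, 3) = 680 subsets S of size 3, where X_S = 1 if the K_3 on S is monochromatic.
For a fixed S, the K_3 on S has C(3, 2) = 3 edges. P[all 3 edges red] = (1/2)^3, and likewise for blue, so P[monochromatic] = 2·(1/2)^3 = 2^{1 − 3} = 1/4.
By linearity of expectation: E[X] = C(17, 3) · 2^{1 − 3} = 680 · 1/4 = 170.
Numerically: E[X] ≈ 170.000.

E[X] = C(17,3)·2^(1−C(3,2)) = 170 ≈ 170.000.


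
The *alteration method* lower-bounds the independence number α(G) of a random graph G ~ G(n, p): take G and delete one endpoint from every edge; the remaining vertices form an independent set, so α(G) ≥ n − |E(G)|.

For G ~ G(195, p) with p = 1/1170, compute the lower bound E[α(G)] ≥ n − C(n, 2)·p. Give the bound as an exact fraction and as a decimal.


E[|E(G)|] = C(195, 2)·p = 18915 · (1/1170) = 97/6.
E[α(G)] ≥ n − E[|E(G)|] = 195 − 97/6 = 1073/6.
Numerically: ≈ 178.83333.
(This is only a lower bound; the true E[α(G)] may be larger.)

E[α(G)] ≥ 1073/6 ≈ 178.83333.


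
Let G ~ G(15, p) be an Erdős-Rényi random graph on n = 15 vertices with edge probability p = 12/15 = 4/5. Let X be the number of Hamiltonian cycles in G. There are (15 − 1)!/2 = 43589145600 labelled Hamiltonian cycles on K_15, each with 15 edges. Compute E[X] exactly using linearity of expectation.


K_15 has (15 − 1)!/2 = 43589145600 labelled Hamiltonian cycles.
For each such Hamiltonian cycle H, let X_H = 1 if all 15 edges of H are present in G. Then P[X_H = 1] = p^{15} = (4/5)^{15} = 1073741824/30517578125.
Summing the indicators: E[X] = Σ_H E[X_H] = 43589145600 · p^{15} = 43589145600 · 1073741824/30517578125 = 1872139548125822976/1220703125.
Numerically: E[X] ≈ 1.5337e+09.

E[X] = 43589145600 · (4/5)^{15} = 1872139548125822976/1220703125 ≈ 1.5337e+09.


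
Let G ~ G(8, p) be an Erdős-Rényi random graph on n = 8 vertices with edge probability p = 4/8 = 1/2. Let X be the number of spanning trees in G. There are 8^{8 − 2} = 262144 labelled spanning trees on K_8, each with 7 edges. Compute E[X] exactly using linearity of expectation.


K_8 has 8^{8 − 2} = 262144 labelled spanning trees.
For each such spanning tree H, let X_H = 1 if all 7 edges of H are present in G. Then P[X_H = 1] = p^{7} = (1/2)^{7} = 1/128.
By linearity: E[X] = Σ_H E[X_H] = 262144 · p^{7} = 262144 · 1/128 = 2048.
Numerically: E[X] ≈ 2048.

E[X] = 262144 · (1/2)^{7} = 2048 ≈ 2048.


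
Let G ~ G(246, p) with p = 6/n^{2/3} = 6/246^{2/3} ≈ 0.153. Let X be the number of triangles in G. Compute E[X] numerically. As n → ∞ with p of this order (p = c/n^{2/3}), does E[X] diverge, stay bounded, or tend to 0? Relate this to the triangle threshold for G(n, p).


Number of potential triangles: C(246, 3) = 2450980.
Each occurs with probability p³ ≈ (0.153)³ ≈ 3.56930e-03.
By linearity: E[X] = C(246, 3)·p³ ≈ 2450980 · 3.56930e-03 ≈ 8748.293.
Since α = 2/3 < 1, p = c/n^{2/3} ≫ 1/n is above the triangle threshold p ~ 1/n. Asymptotically E[X] ~ (c³/6)·n^{3(1−α)} = (6³/6)·n^{1} → ∞; triangles are abundant w.h.p.

E[X] ≈ 8748.293; in regime p = Θ(1/n^{2/3}) E[X] diverges (above the triangle threshold p ~ 1/n).


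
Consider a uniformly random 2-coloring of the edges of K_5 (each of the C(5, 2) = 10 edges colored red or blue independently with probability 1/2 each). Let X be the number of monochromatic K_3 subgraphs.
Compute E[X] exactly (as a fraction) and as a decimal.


Let X = Σ_S X_S over the C(5, 3) = 10 subsets S of size 3, where X_S = 1 if the K_3 on S is monochromatic.
For a fixed S, the K_3 on S has C(3, 2) = 3 edges. P[all 3 edges red] = (1/2)^3, and likewise for blue, so P[monochromatic] = 2·(1/2)^3 = 2^{1 − 3} = 1/4.
By linearity of expectation: E[X] = C(5, 3) · 2^{1 − 3} = 10 · 1/4 = 5/2.
Numerically: E[X] ≈ 2.50000.

E[X] = C(5,3)·2^(1−C(3,2)) = 5/2 ≈ 2.50000.


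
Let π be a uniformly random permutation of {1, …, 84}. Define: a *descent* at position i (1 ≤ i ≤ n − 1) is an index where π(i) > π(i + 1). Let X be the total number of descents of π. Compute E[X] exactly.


Write X = Σ X_I over i = 1, …, 83, with X_I the indicator of one descent.
There are 83 indicators.
For each fixed i, the pair (π(i), π(i+1)) is a uniformly random ordered pair of distinct values from {1, …, 84}; by symmetry P[π(i) > π(i+1)] = 1/2.
By linearity: E[X] = 83 · (1/2) = (84 − 1) · (1/2) = 83/2 ≈ 41.50000.

E[X] = 83/2 = 41.50000.


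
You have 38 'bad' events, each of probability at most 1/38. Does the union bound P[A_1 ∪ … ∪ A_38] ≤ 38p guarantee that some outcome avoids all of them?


Union bound: P[∪_{i=1}^{38} A_i] ≤ Σ_i P[A_i] ≤ 38·p = 38·(1/38) = 1.
Numerically: 1 ≈ 1.00000.
Is 1 < 1? NO.
Since the bound 1 is ≥ 1, the union bound is uninformative here; it does NOT by itself certify existence.

38·p = 1 ≈ 1.00000; existence NOT certified by the union bound.


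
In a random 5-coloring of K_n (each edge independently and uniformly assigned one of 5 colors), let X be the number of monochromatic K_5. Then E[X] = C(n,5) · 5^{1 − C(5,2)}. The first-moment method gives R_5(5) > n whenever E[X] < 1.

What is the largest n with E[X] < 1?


We need C(n, 5) · 5^{1 − 10} < 1, i.e. C(n, 5) < 5^{10 − 1} = 1953125.
Check values of n near the boundary:
  n = 47: C(47, 5) = 1533939; 1533939 < 1953125? YES
  n = 48: C(48, 5) = 1712304; 1712304 < 1953125? YES
  n = 49: C(49, 5) = 1906884; 1906884 < 1953125? YES
  n = 50: C(50, 5) = 2118760; 2118760 < 1953125? NO
  n = 51: C(51, 5) = 2349060; 2349060 < 1953125? NO
The largest n with C(n, 5) < 1953125 is n = 49 (where E[X] = 1906884/1953125 ≈ 0.976). Hence R_5(5) > 49, i.e. R_5(5) ≥ 50.

Largest n = 49; hence R_5(5) > 49.


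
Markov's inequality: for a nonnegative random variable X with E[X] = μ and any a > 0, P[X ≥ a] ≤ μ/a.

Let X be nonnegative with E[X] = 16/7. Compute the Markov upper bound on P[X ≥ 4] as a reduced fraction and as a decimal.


μ = E[X] = 16/7, a = 4.
Markov: P[X ≥ 4] ≤ μ/a = (16/7)/4 = 4/7.
Numerically: ≈ 0.571429.
(Since a = 4 > μ = 2.285714, the bound 4/7 is < 1 and informative.)

P[X ≥ 4] ≤ 4/7 ≈ 0.571429.


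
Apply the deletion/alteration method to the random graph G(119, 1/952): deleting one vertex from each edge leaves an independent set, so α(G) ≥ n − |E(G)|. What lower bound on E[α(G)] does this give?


E[|E(G)|] = C(119, 2)·p = 7021 · (1/952) = 59/8.
E[α(G)] ≥ n − E[|E(G)|] = 119 − 59/8 = 893/8.
Numerically: ≈ 111.6250.
(This is only a lower bound; the true E[α(G)] may be larger.)

E[α(G)] ≥ 893/8 ≈ 111.6250.


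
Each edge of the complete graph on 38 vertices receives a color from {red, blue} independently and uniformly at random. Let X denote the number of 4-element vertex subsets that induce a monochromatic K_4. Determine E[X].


Let X = Σ_S X_S over the C(38, 4) = 73815 subsets S of size 4, where X_S = 1 if the K_4 on S is monochromatic.
For a fixed S, the K_4 on S has C(4, 2) = 6 edges. P[all 6 edges red] = (1/2)^6, and likewise for blue, so P[monochromatic] = 2·(1/2)^6 = 2^{1 − 6} = 1/32.
By linearity: E[X] = C(38, 4) · 2^{1 − 6} = 73815 · 1/32 = 73815/32.
Numerically: E[X] ≈ 2306.718750.

E[X] = C(38,4)·2^(1−C(4,2)) = 73815/32 ≈ 2306.718750.


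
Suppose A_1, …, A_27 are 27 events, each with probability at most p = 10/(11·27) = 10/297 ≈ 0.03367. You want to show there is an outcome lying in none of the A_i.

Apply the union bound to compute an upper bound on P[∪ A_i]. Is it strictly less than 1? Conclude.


Union bound: P[∪_{i=1}^{27} A_i] ≤ Σ_i P[A_i] ≤ 27·p = 27·(10/297) = 10/11.
Numerically: 10/11 ≈ 0.90909.
Is 10/11 < 1? YES.
Since P[∪ A_i] ≤ 10/11 < 1, the complement has P[∩ A_i^c] ≥ 1 − 10/11 = 1/11 > 0, so some outcome avoids every A_i.

27·p = 10/11 ≈ 0.90909; existence CERTIFIED by the union bound.


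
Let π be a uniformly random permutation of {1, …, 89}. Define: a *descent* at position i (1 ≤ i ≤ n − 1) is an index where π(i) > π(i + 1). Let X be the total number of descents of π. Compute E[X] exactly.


Write X = Σ X_I over i = 1, …, 88, with X_I the indicator of one descent.
There are 88 indicators.
For each fixed i, the pair (π(i), π(i+1)) is a uniformly random ordered pair of distinct values from {1, …, 89}; by symmetry P[π(i) > π(i+1)] = 1/2.
By linearity: E[X] = 88 · (1/2) = (89 − 1) · (1/2) = 44 ≈ 44.000.

E[X] = 44 = 44.000.


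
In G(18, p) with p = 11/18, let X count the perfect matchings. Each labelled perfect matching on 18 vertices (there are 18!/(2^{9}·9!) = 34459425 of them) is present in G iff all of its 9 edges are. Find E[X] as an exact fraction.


K_18 has 18!/(2^{9}·9!) = 34459425 labelled perfect matchings.
For each such perfect matching H, let X_H = 1 if all 9 edges of H are present in G. Then P[X_H = 1] = p^{9} = (11/18)^{9} = 2357947691/198359290368.
By linearity: E[X] = Σ_H E[X_H] = 34459425 · p^{9} = 34459425 · 2357947691/198359290368 = 1003129896443675/2448880128.
Numerically: E[X] ≈ 4.1e+05.

E[X] = 34459425 · (11/18)^{9} = 1003129896443675/2448880128 ≈ 4.1e+05.


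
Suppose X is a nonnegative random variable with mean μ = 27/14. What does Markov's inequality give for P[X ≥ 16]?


μ = E[X] = 27/14, a = 16.
Markov: P[X ≥ 16] ≤ μ/a = (27/14)/16 = 27/224.
Numerically: ≈ 0.12054.
(Since a = 16 > μ = 1.92857, the bound 27/224 is < 1 and informative.)

P[X ≥ 16] ≤ 27/224 ≈ 0.12054.


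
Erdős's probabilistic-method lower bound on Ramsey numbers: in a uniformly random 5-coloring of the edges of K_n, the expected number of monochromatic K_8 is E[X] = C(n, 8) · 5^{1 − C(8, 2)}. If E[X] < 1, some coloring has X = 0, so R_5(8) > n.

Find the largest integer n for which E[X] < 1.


We need C(n, 8) · 5^{1 − 28} < 1, i.e. C(n, 8) < 5^{28 − 1} = 7450580596923828125.
Check values of n near the boundary:
  n = 862: C(862, 8) = 7317951015318931845; 7317951015318931845 < 7450580596923828125? YES
  n = 863: C(863, 8) = 7386423071602617757; 7386423071602617757 < 7450580596923828125? YES
  n = 864: C(864, 8) = 7455455062926006708; 7455455062926006708 < 7450580596923828125? NO
The largest n with C(n, 8) < 7450580596923828125 is n = 863 (where E[X] = 7386423071602617757/7450580596923828125 ≈ 0.991389). Hence R_5(8) > 863, i.e. R_5(8) ≥ 864.

Largest n = 863; hence R_5(8) > 863.


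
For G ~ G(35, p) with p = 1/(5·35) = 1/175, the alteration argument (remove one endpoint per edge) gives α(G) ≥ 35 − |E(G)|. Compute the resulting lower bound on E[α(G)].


E[|E(G)|] = C(35, 2)·p = 595 · (1/175) = 17/5.
E[α(G)] ≥ n − E[|E(G)|] = 35 − 17/5 = 158/5.
Numerically: ≈ 31.60000.
(This is only a lower bound; the true E[α(G)] may be larger.)

E[α(G)] ≥ 158/5 ≈ 31.60000.


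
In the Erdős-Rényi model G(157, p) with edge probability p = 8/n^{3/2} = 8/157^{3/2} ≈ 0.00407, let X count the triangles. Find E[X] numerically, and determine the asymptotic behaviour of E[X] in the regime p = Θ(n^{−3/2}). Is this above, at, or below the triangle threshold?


Number of potential triangles: C(157, 3) = 632710.
Each occurs with probability p³ ≈ (0.00407)³ ≈ 6.72545e-08.
By linearity: E[X] = C(157, 3)·p³ ≈ 632710 · 6.72545e-08 ≈ 0.043.
Since α = 3/2 > 1, p = c/n^{3/2} = o(1/n) is below the triangle threshold p ~ 1/n. Asymptotically E[X] ~ (c³/6)·n^{3(1−α)} = (8³/6)·n^{-1.5} → 0, so by Markov's inequality G has no triangles w.h.p.

E[X] ≈ 0.043; in regime p = Θ(1/n^{3/2}) E[X] tends to 0 (below the triangle threshold p ~ 1/n).


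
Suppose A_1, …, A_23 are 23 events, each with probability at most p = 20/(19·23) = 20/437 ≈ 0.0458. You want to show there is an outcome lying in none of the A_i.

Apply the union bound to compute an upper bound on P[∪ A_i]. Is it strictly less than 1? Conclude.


Union bound: P[∪_{i=1}^{23} A_i] ≤ Σ_i P[A_i] ≤ 23·p = 23·(20/437) = 20/19.
Numerically: 20/19 ≈ 1.0526.
Is 20/19 < 1? NO.
Since the bound 20/19 is ≥ 1, the union bound is uninformative here; it does NOT by itself certify existence.

23·p = 20/19 ≈ 1.0526; existence NOT certified by the union bound.


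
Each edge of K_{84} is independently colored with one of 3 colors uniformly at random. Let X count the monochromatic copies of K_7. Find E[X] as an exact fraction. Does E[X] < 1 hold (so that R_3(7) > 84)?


E[X] = C(84, 7) · 3^{1 − 21} = 4529365776 · 3^{−20} = 4529365776/3486784401.
As a reduced fraction: E[X] = 55918096/43046721 ≈ 1.2990.
Is E[X] < 1? NO.
Since E[X] ≥ 1, the first-moment bound is inconclusive at n = 84; it does NOT by itself certify R_3(7) > 84.

E[X] = 55918096/43046721 ≈ 1.2990; E[X] ≥ 1; first-moment method inconclusive here.


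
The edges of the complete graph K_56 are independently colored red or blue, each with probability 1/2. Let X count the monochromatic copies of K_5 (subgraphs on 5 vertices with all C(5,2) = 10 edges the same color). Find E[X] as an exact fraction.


Let X = Σ_S X_S over the C(56, 5) = 3819816 subsets S of size 5, where X_S = 1 if the K_5 on S is monochromatic.
For a fixed S, the K_5 on S has C(5, 2) = 10 edges. P[all 10 edges red] = (1/2)^10, and likewise for blue, so P[monochromatic] = 2·(1/2)^10 = 2^{1 − 10} = 1/512.
Summing: E[X] = C(56, 5) · 2^{1 − 10} = 3819816 · 1/512 = 477477/64.
Numerically: E[X] ≈ 7460.5781.

E[X] = C(56,5)·2^(1−C(5,2)) = 477477/64 ≈ 7460.5781.


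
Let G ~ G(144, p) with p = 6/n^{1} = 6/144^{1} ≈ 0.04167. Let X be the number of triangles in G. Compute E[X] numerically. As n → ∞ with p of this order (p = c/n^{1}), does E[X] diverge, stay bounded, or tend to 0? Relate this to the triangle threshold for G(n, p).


Number of potential triangles: C(144, 3) = 487344.
Each occurs with probability p³ ≈ (0.04167)³ ≈ 7.233796e-05.
By linearity: E[X] = C(144, 3)·p³ ≈ 487344 · 7.233796e-05 ≈ 35.2535.
Here α = 1, so p = 6/n is exactly at the triangle threshold p ~ 1/n. Asymptotically E[X] → c³/6 = 6³/6 = 36 ≈ 36.0000, a bounded constant. In this regime the triangle count is asymptotically Poisson(c³/6).

E[X] ≈ 35.2535; in regime p = Θ(1/n^{1}) E[X] stays bounded (at the triangle threshold p ~ 1/n).


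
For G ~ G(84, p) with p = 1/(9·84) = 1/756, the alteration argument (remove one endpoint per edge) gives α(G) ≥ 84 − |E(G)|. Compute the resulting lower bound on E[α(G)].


E[|E(G)|] = C(84, 2)·p = 3486 · (1/756) = 83/18.
E[α(G)] ≥ n − E[|E(G)|] = 84 − 83/18 = 1429/18.
Numerically: ≈ 79.389.
(This is only a lower bound; the true E[α(G)] may be larger.)

E[α(G)] ≥ 1429/18 ≈ 79.389.


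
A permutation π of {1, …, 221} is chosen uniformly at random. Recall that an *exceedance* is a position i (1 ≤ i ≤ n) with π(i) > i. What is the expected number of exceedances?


Write X = Σ_{i=1}^{221} X_i, where X_i = 1_{π(i) > i}.
For each fixed i, π(i) is uniform over {1, …, 221} (marginal of a uniform permutation), so P[π(i) > i] = (n − i)/n. Summing: Σ_{i=1}^{221} (n − i)/n = (0 + 1 + … + 220)/221 = 221(221 − 1)/(2·221) = (221 − 1)/2.
Hence E[X] = Σ_{i=1}^{221} (221 − i)/221 = 110 ≈ 110.0000.

E[X] = 110 = 110.0000.


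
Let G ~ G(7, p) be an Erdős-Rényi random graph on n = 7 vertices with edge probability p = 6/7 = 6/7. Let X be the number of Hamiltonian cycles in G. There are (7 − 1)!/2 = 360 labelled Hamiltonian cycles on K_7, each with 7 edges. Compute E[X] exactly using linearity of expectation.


K_7 has (7 − 1)!/2 = 360 labelled Hamiltonian cycles.
For each such Hamiltonian cycle H, let X_H = 1 if all 7 edges of H are present in G. Then P[X_H = 1] = p^{7} = (6/7)^{7} = 279936/823543.
Summing the indicators: E[X] = Σ_H E[X_H] = 360 · p^{7} = 360 · 279936/823543 = 100776960/823543.
Numerically: E[X] ≈ 122.4.

E[X] = 360 · (6/7)^{7} = 100776960/823543 ≈ 122.4.


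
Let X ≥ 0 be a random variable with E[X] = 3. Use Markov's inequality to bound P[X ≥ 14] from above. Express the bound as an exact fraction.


μ = E[X] = 3, a = 14.
Markov: P[X ≥ 14] ≤ μ/a = (3)/14 = 3/14.
Numerically: ≈ 0.2143.
(Since a = 14 > μ = 3.0000, the bound 3/14 is < 1 and informative.)

P[X ≥ 14] ≤ 3/14 ≈ 0.2143.


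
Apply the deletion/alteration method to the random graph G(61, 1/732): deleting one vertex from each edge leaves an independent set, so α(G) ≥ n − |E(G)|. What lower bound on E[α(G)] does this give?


E[|E(G)|] = C(61, 2)·p = 1830 · (1/732) = 5/2.
E[α(G)] ≥ n − E[|E(G)|] = 61 − 5/2 = 117/2.
Numerically: ≈ 58.500.
(This is only a lower bound; the true E[α(G)] may be larger.)

E[α(G)] ≥ 117/2 ≈ 58.500.


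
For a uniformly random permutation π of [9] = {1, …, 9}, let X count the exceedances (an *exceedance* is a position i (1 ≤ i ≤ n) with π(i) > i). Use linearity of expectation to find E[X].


Write X = Σ_{i=1}^{9} X_i, where X_i = 1_{π(i) > i}.
For each fixed i, π(i) is uniform over {1, …, 9} (marginal of a uniform permutation), so P[π(i) > i] = (n − i)/n. Summing: Σ_{i=1}^{9} (n − i)/n = (0 + 1 + … + 8)/9 = 9(9 − 1)/(2·9) = (9 − 1)/2.
Hence E[X] = Σ_{i=1}^{9} (9 − i)/9 = 4 ≈ 4.0000.

E[X] = 4 = 4.0000.


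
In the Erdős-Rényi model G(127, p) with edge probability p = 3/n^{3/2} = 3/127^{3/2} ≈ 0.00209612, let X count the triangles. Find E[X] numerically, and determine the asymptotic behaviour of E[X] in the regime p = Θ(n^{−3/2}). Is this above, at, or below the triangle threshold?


Number of potential triangles: C(127, 3) = 333375.
Each occurs with probability p³ ≈ (0.00209612)³ ≈ 9.20973258e-09.
By linearity: E[X] = C(127, 3)·p³ ≈ 333375 · 9.20973258e-09 ≈ 0.003070.
Since α = 3/2 > 1, p = c/n^{3/2} = o(1/n) is below the triangle threshold p ~ 1/n. Asymptotically E[X] ~ (c³/6)·n^{3(1−α)} = (3³/6)·n^{-1.5} → 0, so by Markov's inequality G has no triangles w.h.p.

E[X] ≈ 0.003070; in regime p = Θ(1/n^{3/2}) E[X] tends to 0 (below the triangle threshold p ~ 1/n).


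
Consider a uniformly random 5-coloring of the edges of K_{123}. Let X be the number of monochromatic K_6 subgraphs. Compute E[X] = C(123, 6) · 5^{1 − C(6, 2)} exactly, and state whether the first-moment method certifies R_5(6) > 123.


E[X] = C(123, 6) · 5^{1 − 15} = 4249404082 · 5^{−14} = 4249404082/6103515625.
As a reduced fraction: E[X] = 4249404082/6103515625 ≈ 0.6962.
Is E[X] < 1? YES.
Since E[X] < 1, there exists a 5-coloring of K_{123} with no monochromatic K_6; hence R_5(6) > 123.

E[X] = 4249404082/6103515625 ≈ 0.6962; E[X] < 1, so R_5(6) > 123.


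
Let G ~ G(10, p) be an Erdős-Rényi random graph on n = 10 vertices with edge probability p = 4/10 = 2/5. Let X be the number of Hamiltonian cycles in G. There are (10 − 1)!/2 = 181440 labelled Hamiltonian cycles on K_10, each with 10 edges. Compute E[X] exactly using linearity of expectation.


K_10 has (10 − 1)!/2 = 181440 labelled Hamiltonian cycles.
For each such Hamiltonian cycle H, let X_H = 1 if all 10 edges of H are present in G. Then P[X_H = 1] = p^{10} = (2/5)^{10} = 1024/9765625.
Summing the indicators: E[X] = Σ_H E[X_H] = 181440 · p^{10} = 181440 · 1024/9765625 = 37158912/1953125.
Numerically: E[X] ≈ 19.03.

E[X] = 181440 · (2/5)^{10} = 37158912/1953125 ≈ 19.03.


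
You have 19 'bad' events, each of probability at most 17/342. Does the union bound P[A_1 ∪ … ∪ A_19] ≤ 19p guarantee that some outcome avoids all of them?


Union bound: P[∪_{i=1}^{19} A_i] ≤ Σ_i P[A_i] ≤ 19·p = 19·(17/342) = 17/18.
Numerically: 17/18 ≈ 0.944.
Is 17/18 < 1? YES.
Since P[∪ A_i] ≤ 17/18 < 1, the complement has P[∩ A_i^c] ≥ 1 − 17/18 = 1/18 > 0, so some outcome avoids every A_i.

19·p = 17/18 ≈ 0.944; existence CERTIFIED by the union bound.


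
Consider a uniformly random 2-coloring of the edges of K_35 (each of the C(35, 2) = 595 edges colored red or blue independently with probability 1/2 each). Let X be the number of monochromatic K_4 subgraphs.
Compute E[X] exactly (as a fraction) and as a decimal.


Let X = Σ_S X_S over the C(35, 4) = 52360 subsets S of size 4, where X_S = 1 if the K_4 on S is monochromatic.
For a fixed S, the K_4 on S has C(4, 2) = 6 edges. P[all 6 edges red] = (1/2)^6, and likewise for blue, so P[monochromatic] = 2·(1/2)^6 = 2^{1 − 6} = 1/32.
By linearity of expectation: E[X] = C(35, 4) · 2^{1 − 6} = 52360 · 1/32 = 6545/4.
Numerically: E[X] ≈ 1636.25000.

E[X] = C(35,4)·2^(1−C(4,2)) = 6545/4 ≈ 1636.25000.


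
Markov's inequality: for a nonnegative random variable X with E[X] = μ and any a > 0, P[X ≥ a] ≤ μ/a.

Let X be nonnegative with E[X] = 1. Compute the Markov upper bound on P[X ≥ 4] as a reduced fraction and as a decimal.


μ = E[X] = 1, a = 4.
Markov: P[X ≥ 4] ≤ μ/a = (1)/4 = 1/4.
Numerically: ≈ 0.250000.
(Since a = 4 > μ = 1.000000, the bound 1/4 is < 1 and informative.)

P[X ≥ 4] ≤ 1/4 ≈ 0.250000.


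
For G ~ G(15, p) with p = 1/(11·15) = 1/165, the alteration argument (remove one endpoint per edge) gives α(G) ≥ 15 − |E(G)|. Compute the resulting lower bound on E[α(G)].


E[|E(G)|] = C(15, 2)·p = 105 · (1/165) = 7/11.
E[α(G)] ≥ n − E[|E(G)|] = 15 − 7/11 = 158/11.
Numerically: ≈ 14.363636.
(This is only a lower bound; the true E[α(G)] may be larger.)

E[α(G)] ≥ 158/11 ≈ 14.363636.


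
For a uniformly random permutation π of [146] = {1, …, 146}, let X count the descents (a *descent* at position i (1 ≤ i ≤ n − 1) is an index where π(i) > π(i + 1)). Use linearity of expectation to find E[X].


Write X = Σ X_I over i = 1, …, 145, with X_I the indicator of one descent.
There are 145 indicators.
For each fixed i, the pair (π(i), π(i+1)) is a uniformly random ordered pair of distinct values from {1, …, 146}; by symmetry P[π(i) > π(i+1)] = 1/2.
By linearity: E[X] = 145 · (1/2) = (146 − 1) · (1/2) = 145/2 ≈ 72.500000.

E[X] = 145/2 = 72.500000.


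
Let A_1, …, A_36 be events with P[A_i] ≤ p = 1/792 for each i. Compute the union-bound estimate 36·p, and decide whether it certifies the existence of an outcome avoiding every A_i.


Union bound: P[∪_{i=1}^{36} A_i] ≤ Σ_i P[A_i] ≤ 36·p = 36·(1/792) = 1/22.
Numerically: 1/22 ≈ 0.0455.
Is 1/22 < 1? YES.
Since P[∪ A_i] ≤ 1/22 < 1, the complement has P[∩ A_i^c] ≥ 1 − 1/22 = 21/22 > 0, so some outcome avoids every A_i.

36·p = 1/22 ≈ 0.0455; existence CERTIFIED by the union bound.


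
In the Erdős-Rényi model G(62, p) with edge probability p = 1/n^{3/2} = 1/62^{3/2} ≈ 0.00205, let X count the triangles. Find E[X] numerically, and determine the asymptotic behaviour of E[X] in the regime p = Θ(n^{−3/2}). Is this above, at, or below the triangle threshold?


Number of potential triangles: C(62, 3) = 37820.
Each occurs with probability p³ ≈ (0.00205)³ ≈ 8.59483e-09.
By linearity: E[X] = C(62, 3)·p³ ≈ 37820 · 8.59483e-09 ≈ 0.000.
Since α = 3/2 > 1, p = c/n^{3/2} = o(1/n) is below the triangle threshold p ~ 1/n. Asymptotically E[X] ~ (c³/6)·n^{3(1−α)} = (1³/6)·n^{-1.5} → 0, so by Markov's inequality G has no triangles w.h.p.

E[X] ≈ 0.000; in regime p = Θ(1/n^{3/2}) E[X] tends to 0 (below the triangle threshold p ~ 1/n).


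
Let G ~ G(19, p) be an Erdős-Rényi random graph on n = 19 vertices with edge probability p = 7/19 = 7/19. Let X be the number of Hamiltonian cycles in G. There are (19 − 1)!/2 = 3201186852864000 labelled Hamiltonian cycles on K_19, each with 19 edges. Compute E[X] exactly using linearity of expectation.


K_19 has (19 − 1)!/2 = 3201186852864000 labelled Hamiltonian cycles.
For each such Hamiltonian cycle H, let X_H = 1 if all 19 edges of H are present in G. Then P[X_H = 1] = p^{19} = (7/19)^{19} = 11398895185373143/1978419655660313589123979.
Summing the indicators: E[X] = Σ_H E[X_H] = 3201186852864000 · p^{19} = 3201186852864000 · 11398895185373143/1978419655660313589123979 = 36489993404591253525678231552000/1978419655660313589123979.
Numerically: E[X] ≈ 1.8444e+07.

E[X] = 3201186852864000 · (7/19)^{19} = 36489993404591253525678231552000/1978419655660313589123979 ≈ 1.8444e+07.


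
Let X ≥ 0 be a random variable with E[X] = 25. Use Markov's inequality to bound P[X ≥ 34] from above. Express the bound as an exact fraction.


μ = E[X] = 25, a = 34.
Markov: P[X ≥ 34] ≤ μ/a = (25)/34 = 25/34.
Numerically: ≈ 0.735294.
(Since a = 34 > μ = 25.000000, the bound 25/34 is < 1 and informative.)

P[X ≥ 34] ≤ 25/34 ≈ 0.735294.


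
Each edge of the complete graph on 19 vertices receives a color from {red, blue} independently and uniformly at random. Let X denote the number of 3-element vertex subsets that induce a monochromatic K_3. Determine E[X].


Let X = Σ_S X_S over the C(19, 3) = 969 subsets S of size 3, where X_S = 1 if the K_3 on S is monochromatic.
For a fixed S, the K_3 on S has C(3, 2) = 3 edges. P[all 3 edges red] = (1/2)^3, and likewise for blue, so P[monochromatic] = 2·(1/2)^3 = 2^{1 − 3} = 1/4.
By linearity of expectation: E[X] = C(19, 3) · 2^{1 − 3} = 969 · 1/4 = 969/4.
Numerically: E[X] ≈ 242.25000.

E[X] = C(19,3)·2^(1−C(3,2)) = 969/4 ≈ 242.25000.


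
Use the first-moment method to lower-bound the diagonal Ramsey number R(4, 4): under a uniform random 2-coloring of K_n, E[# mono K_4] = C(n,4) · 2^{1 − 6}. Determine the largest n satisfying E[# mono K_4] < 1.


We need C(n, 4) · 2^{1 − 6} < 1, i.e. C(n, 4) < 2^{6 − 1} = 32.
Check values of n near the boundary:
  n = 4: C(4, 4) = 1; 1 < 32? YES
  n = 5: C(5, 4) = 5; 5 < 32? YES
  n = 6: C(6, 4) = 15; 15 < 32? YES
  n = 7: C(7, 4) = 35; 35 < 32? NO
  n = 8: C(8, 4) = 70; 70 < 32? NO
  n = 9: C(9, 4) = 126; 126 < 32? NO
The largest n with C(n, 4) < 32 is n = 6 (where E[X] = 15/32 ≈ 0.4687500). Hence R(4, 4) > 6, i.e. R(4, 4) ≥ 7.

Largest n = 6; hence R(4, 4) > 6.


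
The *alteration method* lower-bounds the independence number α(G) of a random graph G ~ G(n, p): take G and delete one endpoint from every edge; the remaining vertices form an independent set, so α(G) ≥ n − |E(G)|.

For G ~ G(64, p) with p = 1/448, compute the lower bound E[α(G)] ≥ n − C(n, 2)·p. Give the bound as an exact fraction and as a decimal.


E[|E(G)|] = C(64, 2)·p = 2016 · (1/448) = 9/2.
E[α(G)] ≥ n − E[|E(G)|] = 64 − 9/2 = 119/2.
Numerically: ≈ 59.5000.
(This is only a lower bound; the true E[α(G)] may be larger.)

E[α(G)] ≥ 119/2 ≈ 59.5000.
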